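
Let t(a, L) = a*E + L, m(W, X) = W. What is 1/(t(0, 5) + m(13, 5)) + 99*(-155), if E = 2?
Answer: -276209/18 ≈ -15345.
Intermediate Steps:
t(a, L) = L + 2*a (t(a, L) = a*2 + L = 2*a + L = L + 2*a)
1/(t(0, 5) + m(13, 5)) + 99*(-155) = 1/((5 + 2*0) + 13) + 99*(-155) = 1/((5 + 0) + 13) - 15345 = 1/(5 + 13) - 15345 = 1/18 - 15345 = -276209/18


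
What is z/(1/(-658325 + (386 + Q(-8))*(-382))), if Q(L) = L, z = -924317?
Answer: 741968666557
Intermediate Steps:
z/(1/(-658325 + (386 + Q(-8))*(-382))) = -924317/(1/(-658325 + (386 - 8)*(-382))) = -924317/(1/(-658325 + 378*(-382))) = -924317/(1/(-658325 - 144396)) = -924317/(1/(-802721)) = -924317/(-1/802721) = -924317*(-802721) = 741968666557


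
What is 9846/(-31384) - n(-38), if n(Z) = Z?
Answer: 591373/15692 ≈ 37.686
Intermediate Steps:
9846/(-31384) - n(-38) = 9846/(-31384) - 1*(-38) = 9846*(-1/31384) + 38 = -4923/15692 + 38 = 591373/15692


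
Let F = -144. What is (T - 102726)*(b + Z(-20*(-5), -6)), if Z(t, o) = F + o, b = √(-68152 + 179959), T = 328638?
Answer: -33886800 + 677736*√12423 ≈ 4.1653e+7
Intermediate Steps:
b = 3*√12423 (b = √111807 = 3*√12423 ≈ 334.38)
Z(t, o) = -144 + o
(T - 102726)*(b + Z(-20*(-5), -6)) = (328638 - 102726)*(3*√12423 + (-144 - 6)) = 225912*(3*√12423 - 150) = 225912*(-150 + 3*√12423) = -33886800 + 677736*√12423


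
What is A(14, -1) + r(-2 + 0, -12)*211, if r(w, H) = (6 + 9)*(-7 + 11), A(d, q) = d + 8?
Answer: 12682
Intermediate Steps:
A(d, q) = 8 + d
r(w, H) = 60 (r(w, H) = 15*4 = 60)
A(14, -1) + r(-2 + 0, -12)*211 = (8 + 14) + 60*211 = 22 + 12660 = 12682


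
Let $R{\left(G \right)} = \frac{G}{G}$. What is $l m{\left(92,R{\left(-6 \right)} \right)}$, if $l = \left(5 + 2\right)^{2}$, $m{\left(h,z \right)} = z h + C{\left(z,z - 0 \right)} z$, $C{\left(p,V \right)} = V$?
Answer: $4557$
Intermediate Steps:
$R{\left(G \right)} = 1$
$m{\left(h,z \right)} = z^{2} + h z$ ($m{\left(h,z \right)} = z h + \left(z - 0\right) z = h z + \left(z + 0\right) z = h z + z z = h z + z^{2} = z^{2} + h z$)
$l = 49$ ($l = 7^{2} = 49$)
$l m{\left(92,R{\left(-6 \right)} \right)} = 49 \cdot 1 \left(92 + 1\right) = 49 \cdot 1 \cdot 93 = 49 \cdot 93 = 4557$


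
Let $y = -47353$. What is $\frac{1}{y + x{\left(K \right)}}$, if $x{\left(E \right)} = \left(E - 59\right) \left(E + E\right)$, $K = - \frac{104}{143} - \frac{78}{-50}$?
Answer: $- \frac{75625}{3588396793} \approx -2.1075 \cdot 10^{-5}$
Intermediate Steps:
$K = \frac{229}{275}$ ($K = \left(-104\right) \frac{1}{143} - - \frac{39}{25} = - \frac{8}{11} + \frac{39}{25} = \frac{229}{275} \approx 0.83273$)
$x{\left(E \right)} = 2 E \left(-59 + E\right)$ ($x{\left(E \right)} = \left(-59 + E\right) 2 E = 2 E \left(-59 + E\right)$)
$\frac{1}{y + x{\left(K \right)}} = \frac{1}{-47353 + 2 \cdot \frac{229}{275} \left(-59 + \frac{229}{275}\right)} = \frac{1}{-47353 + 2 \cdot \frac{229}{275} \left(- \frac{15996}{275}\right)} = \frac{1}{-47353 - \frac{7326168}{75625}} = \frac{1}{- \frac{3588396793}{75625}} = - \frac{75625}{3588396793}$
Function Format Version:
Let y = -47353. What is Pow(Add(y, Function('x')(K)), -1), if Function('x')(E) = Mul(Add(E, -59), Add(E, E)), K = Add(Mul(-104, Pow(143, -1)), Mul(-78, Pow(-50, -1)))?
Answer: Rational(-75625, 3588396793) ≈ -2.1075e-5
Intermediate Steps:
K = Rational(229, 275) (K = Add(Mul(-104, Rational(1, 143)), Mul(-78, Rational(-1, 50))) = Add(Rational(-8, 11), Rational(39, 25)) = Rational(229, 275) ≈ 0.83273)
Function('x')(E) = Mul(2, E, Add(-59, E)) (Function('x')(E) = Mul(Add(-59, E), Mul(2, E)) = Mul(2, E, Add(-59, E)))
Pow(Add(y, Function('x')(K)), -1) = Pow(Add(-47353, Mul(2, Rational(229, 275), Add(-59, Rational(229, 275)))), -1) = Pow(Add(-47353, Mul(2, Rational(229, 275), Rational(-15996, 275))), -1) = Pow(Add(-47353, Rational(-7326168, 75625)), -1) = Pow(Rational(-3588396793, 75625), -1) = Rational(-75625, 3588396793)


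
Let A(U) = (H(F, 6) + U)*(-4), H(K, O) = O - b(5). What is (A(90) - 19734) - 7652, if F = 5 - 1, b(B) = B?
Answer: -27750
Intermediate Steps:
F = 4
H(K, O) = -5 + O (H(K, O) = O - 1*5 = O - 5 = -5 + O)
A(U) = -4 - 4*U (A(U) = ((-5 + 6) + U)*(-4) = (1 + U)*(-4) = -4 - 4*U)
(A(90) - 19734) - 7652 = ((-4 - 4*90) - 19734) - 7652 = ((-4 - 360) - 19734) - 7652 = (-364 - 19734) - 7652 = -20098 - 7652 = -27750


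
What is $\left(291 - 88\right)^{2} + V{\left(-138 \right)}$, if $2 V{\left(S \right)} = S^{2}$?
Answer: $50731$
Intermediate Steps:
$V{\left(S \right)} = \frac{S^{2}}{2}$
$\left(291 - 88\right)^{2} + V{\left(-138 \right)} = \left(291 - 88\right)^{2} + \frac{\left(-138\right)^{2}}{2} = 203^{2} + \frac{1}{2} \cdot 19044 = 41209 + 9522 = 50731$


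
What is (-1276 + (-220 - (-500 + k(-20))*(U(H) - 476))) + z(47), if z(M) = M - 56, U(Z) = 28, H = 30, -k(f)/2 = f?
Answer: -207585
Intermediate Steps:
k(f) = -2*f
z(M) = -56 + M
(-1276 + (-220 - (-500 + k(-20))*(U(H) - 476))) + z(47) = (-1276 + (-220 - (-500 - 2*(-20))*(28 - 476))) + (-56 + 47) = (-1276 + (-220 - (-500 + 40)*(-448))) - 9 = (-1276 + (-220 - (-460)*(-448))) - 9 = (-1276 + (-220 - 1*206080)) - 9 = (-1276 + (-220 - 206080)) - 9 = (-1276 - 206300) - 9 = -207576 - 9 = -207585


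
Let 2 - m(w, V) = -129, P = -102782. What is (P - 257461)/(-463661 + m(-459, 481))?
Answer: 120081/154510 ≈ 0.77717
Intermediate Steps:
m(w, V) = 131 (m(w, V) = 2 - 1*(-129) = 2 + 129 = 131)
(P - 257461)/(-463661 + m(-459, 481)) = (-102782 - 257461)/(-463661 + 131) = -360243/(-463530) = -360243*(-1/463530) = 120081/154510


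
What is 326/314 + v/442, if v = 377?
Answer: 10095/5338 ≈ 1.8912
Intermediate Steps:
326/314 + v/442 = 326/314 + 377/442 = 326*(1/314) + 377*(1/442) = 163/157 + 29/34 = 10095/5338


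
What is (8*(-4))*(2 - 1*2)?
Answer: 0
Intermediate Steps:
(8*(-4))*(2 - 1*2) = -32*(2 - 2) = -32*0 = 0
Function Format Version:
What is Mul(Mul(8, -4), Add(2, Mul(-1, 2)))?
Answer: 0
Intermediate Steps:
Mul(Mul(8, -4), Add(2, Mul(-1, 2))) = Mul(-32, Add(2, -2)) = Mul(-32, 0) = 0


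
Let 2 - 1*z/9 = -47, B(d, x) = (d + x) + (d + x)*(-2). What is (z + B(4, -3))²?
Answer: 193600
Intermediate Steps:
B(d, x) = -d - x (B(d, x) = (d + x) + (-2*d - 2*x) = -d - x)
z = 441 (z = 18 - 9*(-47) = 18 + 423 = 441)
(z + B(4, -3))² = (441 + (-1*4 - 1*(-3)))² = (441 + (-4 + 3))² = (441 - 1)² = 440² = 193600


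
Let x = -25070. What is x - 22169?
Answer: -47239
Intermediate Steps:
x - 22169 = -25070 - 22169 = -47239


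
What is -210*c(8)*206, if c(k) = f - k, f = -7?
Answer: 648900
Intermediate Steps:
c(k) = -7 - k
-210*c(8)*206 = -210*(-7 - 1*8)*206 = -210*(-7 - 8)*206 = -210*(-15)*206 = 3150*206 = 648900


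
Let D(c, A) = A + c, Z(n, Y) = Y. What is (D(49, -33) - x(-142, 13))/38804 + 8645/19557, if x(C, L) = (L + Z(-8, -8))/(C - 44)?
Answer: 20817989099/47051169336 ≈ 0.44245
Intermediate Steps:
x(C, L) = (-8 + L)/(-44 + C) (x(C, L) = (L - 8)/(C - 44) = (-8 + L)/(-44 + C))
(D(49, -33) - x(-142, 13))/38804 + 8645/19557 = ((-33 + 49) - (-8 + 13)/(-44 - 142))/38804 + 8645/19557 = (16 - 5/(-186))*(1/38804) + 8645*(1/19557) = (16 - (-1)*5/186)*(1/38804) + 8645/19557 = (16 - 1*(-5/186))*(1/38804) + 8645/19557 = (16 + 5/186)*(1/38804) + 8645/19557 = (2981/186)*(1/38804) + 8645/19557 = 2981/7217544 + 8645/19557 = 20817989099/47051169336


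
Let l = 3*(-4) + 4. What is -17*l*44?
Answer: 5984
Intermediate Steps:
l = -8 (l = -12 + 4 = -8)
-17*l*44 = -17*(-8)*44 = 136*44 = 5984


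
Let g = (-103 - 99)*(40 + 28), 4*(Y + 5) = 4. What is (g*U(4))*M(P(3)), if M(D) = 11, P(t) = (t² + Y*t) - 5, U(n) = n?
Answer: -604384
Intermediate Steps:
Y = -4 (Y = -5 + (¼)*4 = -5 + 1 = -4)
P(t) = -5 + t² - 4*t (P(t) = (t² - 4*t) - 5 = -5 + t² - 4*t)
g = -13736 (g = -202*68 = -13736)
(g*U(4))*M(P(3)) = -13736*4*11 = -54944*11 = -604384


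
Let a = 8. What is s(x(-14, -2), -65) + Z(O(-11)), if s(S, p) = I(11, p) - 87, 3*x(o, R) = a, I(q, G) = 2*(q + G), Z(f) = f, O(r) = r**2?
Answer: -74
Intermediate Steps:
I(q, G) = 2*G + 2*q (I(q, G) = 2*(G + q) = 2*G + 2*q)
x(o, R) = 8/3 (x(o, R) = (1/3)*8 = 8/3)
s(S, p) = -65 + 2*p (s(S, p) = (2*p + 2*11) - 87 = (2*p + 22) - 87 = (22 + 2*p) - 87 = -65 + 2*p)
s(x(-14, -2), -65) + Z(O(-11)) = (-65 + 2*(-65)) + (-11)**2 = (-65 - 130) + 121 = -195 + 121 = -74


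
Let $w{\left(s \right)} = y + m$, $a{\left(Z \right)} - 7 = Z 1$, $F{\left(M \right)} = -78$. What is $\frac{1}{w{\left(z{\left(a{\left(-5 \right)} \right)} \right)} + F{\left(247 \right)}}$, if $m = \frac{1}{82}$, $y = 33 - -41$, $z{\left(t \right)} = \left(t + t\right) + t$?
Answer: $- \frac{82}{327} \approx -0.25076$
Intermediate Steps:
$a{\left(Z \right)} = 7 + Z$ ($a{\left(Z \right)} = 7 + Z 1 = 7 + Z$)
$z{\left(t \right)} = 3 t$ ($z{\left(t \right)} = 2 t + t = 3 t$)
$y = 74$ ($y = 33 + 41 = 74$)
$m = \frac{1}{82} \approx 0.012195$
$w{\left(s \right)} = \frac{6069}{82}$ ($w{\left(s \right)} = 74 + \frac{1}{82} = \frac{6069}{82}$)
$\frac{1}{w{\left(z{\left(a{\left(-5 \right)} \right)} \right)} + F{\left(247 \right)}} = \frac{1}{\frac{6069}{82} - 78} = \frac{1}{- \frac{327}{82}} = - \frac{82}{327}$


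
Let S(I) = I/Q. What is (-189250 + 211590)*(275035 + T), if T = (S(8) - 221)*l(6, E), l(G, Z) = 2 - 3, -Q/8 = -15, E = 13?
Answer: 18447652652/3 ≈ 6.1492e+9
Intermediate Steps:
Q = 120 (Q = -8*(-15) = 120)
S(I) = I/120
l(G, Z) = -1
T = 3314/15 (T = ((1/120)*8 - 221)*(-1) = (1/15 - 221)*(-1) = -3314/15*(-1) = 3314/15 ≈ 220.93)
(-189250 + 211590)*(275035 + T) = (-189250 + 211590)*(275035 + 3314/15) = 22340*(4128839/15) = 18447652652/3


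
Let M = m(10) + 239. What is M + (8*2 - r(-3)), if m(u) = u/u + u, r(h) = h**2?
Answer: 257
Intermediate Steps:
m(u) = 1 + u
M = 250 (M = (1 + 10) + 239 = 11 + 239 = 250)
M + (8*2 - r(-3)) = 250 + (8*2 - 1*(-3)**2) = 250 + (16 - 1*9) = 250 + (16 - 9) = 250 + 7 = 257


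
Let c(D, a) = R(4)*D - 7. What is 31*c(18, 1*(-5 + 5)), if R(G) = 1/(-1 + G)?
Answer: -31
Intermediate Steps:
c(D, a) = -7 + D/3 (c(D, a) = D/(-1 + 4) - 7 = D/3 - 7 = -7 + D/3)
31*c(18, 1*(-5 + 5)) = 31*(-7 + (1/3)*18) = 31*(-7 + 6) = 31*(-1) = -31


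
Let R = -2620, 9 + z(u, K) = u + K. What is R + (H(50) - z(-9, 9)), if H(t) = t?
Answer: -2561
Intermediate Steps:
z(u, K) = -9 + K + u (z(u, K) = -9 + (u + K) = -9 + (K + u) = -9 + K + u)
R + (H(50) - z(-9, 9)) = -2620 + (50 - (-9 + 9 - 9)) = -2620 + (50 - 1*(-9)) = -2620 + (50 + 9) = -2620 + 59 = -2561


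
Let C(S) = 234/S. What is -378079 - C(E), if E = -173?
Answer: -65407433/173 ≈ -3.7808e+5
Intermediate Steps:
-378079 - C(E) = -378079 - 234/(-173) = -378079 - 234*(-1)/173 = -378079 - 1*(-234/173) = -378079 + 234/173 = -65407433/173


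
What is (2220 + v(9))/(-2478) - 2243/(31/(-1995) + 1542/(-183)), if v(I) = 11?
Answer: 674107597879/2545701438 ≈ 264.80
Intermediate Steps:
(2220 + v(9))/(-2478) - 2243/(31/(-1995) + 1542/(-183)) = (2220 + 11)/(-2478) - 2243/(31/(-1995) + 1542/(-183)) = 2231*(-1/2478) - 2243/(31*(-1/1995) + 1542*(-1/183)) = -2231/2478 - 2243/(-31/1995 - 514/61) = -2231/2478 - 2243/(-1027321/121695) = -2231/2478 - 2243*(-121695/1027321) = -2231/2478 + 272961885/1027321 = 674107597879/2545701438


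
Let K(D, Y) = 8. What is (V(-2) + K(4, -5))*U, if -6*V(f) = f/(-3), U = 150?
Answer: 3550/3 ≈ 1183.3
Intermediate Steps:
V(f) = f/18 (V(f) = -f/(6*(-3)) = -f*(-1)/(6*3) = -(-1)*f/18 = f/18)
(V(-2) + K(4, -5))*U = ((1/18)*(-2) + 8)*150 = (-⅑ + 8)*150 = (71/9)*150 = 3550/3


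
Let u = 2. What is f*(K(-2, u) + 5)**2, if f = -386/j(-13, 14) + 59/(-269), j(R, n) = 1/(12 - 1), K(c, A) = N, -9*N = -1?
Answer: -2416965028/21789 ≈ -1.1093e+5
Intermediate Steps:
N = 1/9 (N = -1/9*(-1) = 1/9 ≈ 0.11111)
K(c, A) = 1/9
j(R, n) = 1/11
f = -1142233/269 (f = -386/1/11 + 59/(-269) = -386*11 + 59*(-1/269) = -4246 - 59/269 = -1142233/269 ≈ -4246.2)
f*(K(-2, u) + 5)**2 = -1142233*(1/9 + 5)**2/269 = -1142233*(46/9)**2/269 = -1142233/269*2116/81 = -2416965028/21789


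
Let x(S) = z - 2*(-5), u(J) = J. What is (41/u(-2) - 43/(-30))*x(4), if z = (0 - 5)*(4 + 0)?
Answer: 572/3 ≈ 190.67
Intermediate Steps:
z = -20 (z = -5*4 = -20)
x(S) = -10 (x(S) = -20 - 2*(-5) = -20 + 10 = -10)
(41/u(-2) - 43/(-30))*x(4) = (41/(-2) - 43/(-30))*(-10) = (41*(-½) - 43*(-1/30))*(-10) = (-41/2 + 43/30)*(-10) = -286/15*(-10) = 572/3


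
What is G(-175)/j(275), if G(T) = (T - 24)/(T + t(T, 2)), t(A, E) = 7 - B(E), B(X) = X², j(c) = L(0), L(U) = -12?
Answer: -199/2064 ≈ -0.096415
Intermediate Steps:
j(c) = -12
t(A, E) = 7 - E²
G(T) = (-24 + T)/(3 + T) (G(T) = (T - 24)/(T + (7 - 1*2²)) = (-24 + T)/(T + (7 - 1*4)) = (-24 + T)/(T + (7 - 4)) = (-24 + T)/(T + 3) = (-24 + T)/(3 + T))
G(-175)/j(275) = ((-24 - 175)/(3 - 175))/(-12) = (-199/(-172))*(-1/12) = -1/172*(-199)*(-1/12) = (199/172)*(-1/12) = -199/2064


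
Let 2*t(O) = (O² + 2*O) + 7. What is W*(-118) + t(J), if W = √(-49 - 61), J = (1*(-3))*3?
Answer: 35 - 118*I*√110 ≈ 35.0 - 1237.6*I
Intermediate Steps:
J = -9 (J = -3*3 = -9)
t(O) = 7/2 + O + O²/2 (t(O) = ((O² + 2*O) + 7)/2 = (7 + O² + 2*O)/2 = 7/2 + O + O²/2)
W = I*√110 (W = √(-110) = I*√110 ≈ 10.488*I)
W*(-118) + t(J) = (I*√110)*(-118) + (7/2 - 9 + (½)*(-9)²) = -118*I*√110 + (7/2 - 9 + (½)*81) = -118*I*√110 + (7/2 - 9 + 81/2) = -118*I*√110 + 35 = 35 - 118*I*√110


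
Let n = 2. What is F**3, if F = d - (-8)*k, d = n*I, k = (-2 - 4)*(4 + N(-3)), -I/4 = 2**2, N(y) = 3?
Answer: -49836032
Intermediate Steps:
I = -16 (I = -4*2**2 = -4*4 = -16)
k = -42 (k = (-2 - 4)*(4 + 3) = -6*7 = -42)
d = -32 (d = 2*(-16) = -32)
F = -368 (F = -32 - (-8)*(-42) = -32 - 1*336 = -32 - 336 = -368)
F**3 = (-368)**3 = -49836032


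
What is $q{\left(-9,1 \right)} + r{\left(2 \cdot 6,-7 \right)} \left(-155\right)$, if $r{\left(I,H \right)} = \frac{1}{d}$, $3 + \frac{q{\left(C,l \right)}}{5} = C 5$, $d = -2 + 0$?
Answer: $- \frac{325}{2} \approx -162.5$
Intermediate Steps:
$d = -2$
$q{\left(C,l \right)} = -15 + 25 C$ ($q{\left(C,l \right)} = -15 + 5 C 5 = -15 + 5 \cdot 5 C = -15 + 25 C$)
$r{\left(I,H \right)} = - \frac{1}{2}$ ($r{\left(I,H \right)} = \frac{1}{-2} = - \frac{1}{2}$)
$q{\left(-9,1 \right)} + r{\left(2 \cdot 6,-7 \right)} \left(-155\right) = \left(-15 + 25 \left(-9\right)\right) - - \frac{155}{2} = \left(-15 - 225\right) + \frac{155}{2} = -240 + \frac{155}{2} = - \frac{325}{2}$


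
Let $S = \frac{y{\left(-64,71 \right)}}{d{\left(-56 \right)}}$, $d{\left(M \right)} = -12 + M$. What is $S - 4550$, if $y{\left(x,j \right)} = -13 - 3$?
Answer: $- \frac{77346}{17} \approx -4549.8$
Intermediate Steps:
$y{\left(x,j \right)} = -16$
$S = \frac{4}{17}$ ($S = - \frac{16}{-12 - 56} = - \frac{16}{-68} = \left(-16\right) \left(- \frac{1}{68}\right) = \frac{4}{17} \approx 0.23529$)
$S - 4550 = \frac{4}{17} - 4550 = - \frac{77346}{17}$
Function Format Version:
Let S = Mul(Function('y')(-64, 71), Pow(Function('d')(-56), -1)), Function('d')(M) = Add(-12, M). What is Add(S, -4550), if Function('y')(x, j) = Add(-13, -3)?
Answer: Rational(-77346, 17) ≈ -4549.8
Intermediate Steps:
Function('y')(x, j) = -16
S = Rational(4, 17) (S = Mul(-16, Pow(Add(-12, -56), -1)) = Mul(-16, Pow(-68, -1)) = Mul(-16, Rational(-1, 68)) = Rational(4, 17) ≈ 0.23529)
Add(S, -4550) = Add(Rational(4, 17), -4550) = Rational(-77346, 17)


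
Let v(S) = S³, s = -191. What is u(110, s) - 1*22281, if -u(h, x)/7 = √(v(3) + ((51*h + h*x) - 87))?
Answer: -22281 - 14*I*√3865 ≈ -22281.0 - 870.37*I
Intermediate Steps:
u(h, x) = -7*√(-60 + 51*h + h*x) (u(h, x) = -7*√(3³ + ((51*h + h*x) - 87)) = -7*√(27 + (-87 + 51*h + h*x)) = -7*√(-60 + 51*h + h*x))
u(110, s) - 1*22281 = -7*√(-60 + 51*110 + 110*(-191)) - 1*22281 = -7*√(-60 + 5610 - 21010) - 22281 = -14*I*√3865 - 22281 = -22281 - 14*I*√3865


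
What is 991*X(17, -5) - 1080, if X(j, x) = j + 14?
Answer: 29641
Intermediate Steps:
X(j, x) = 14 + j
991*X(17, -5) - 1080 = 991*(14 + 17) - 1080 = 991*31 - 1080 = 30721 - 1080 = 29641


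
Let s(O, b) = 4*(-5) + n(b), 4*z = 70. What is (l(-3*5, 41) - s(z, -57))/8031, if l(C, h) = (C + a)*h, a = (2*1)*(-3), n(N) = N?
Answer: -784/8031 ≈ -0.097622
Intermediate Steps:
z = 35/2 (z = (¼)*70 = 35/2 ≈ 17.500)
a = -6 (a = 2*(-3) = -6)
l(C, h) = h*(-6 + C) (l(C, h) = (C - 6)*h = (-6 + C)*h = h*(-6 + C))
s(O, b) = -20 + b (s(O, b) = 4*(-5) + b = -20 + b)
(l(-3*5, 41) - s(z, -57))/8031 = (41*(-6 - 3*5) - (-20 - 57))/8031 = (41*(-6 - 15) - 1*(-77))*(1/8031) = (41*(-21) + 77)*(1/8031) = (-861 + 77)*(1/8031) = -784*1/8031 = -784/8031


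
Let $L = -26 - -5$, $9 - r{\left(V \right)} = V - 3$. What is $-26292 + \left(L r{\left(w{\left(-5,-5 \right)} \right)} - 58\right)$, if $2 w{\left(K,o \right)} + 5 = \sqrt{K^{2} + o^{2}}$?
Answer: $- \frac{53309}{2} + \frac{105 \sqrt{2}}{2} \approx -26580.0$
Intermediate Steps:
$w{\left(K,o \right)} = - \frac{5}{2} + \frac{\sqrt{K^{2} + o^{2}}}{2}$
$r{\left(V \right)} = 12 - V$ ($r{\left(V \right)} = 9 - \left(V - 3\right) = 9 - \left(-3 + V\right) = 12 - V$)
$L = -21$ ($L = -26 + 5 = -21$)
$-26292 + \left(L r{\left(w{\left(-5,-5 \right)} \right)} - 58\right) = -26292 - \left(58 + 21 \left(12 - \left(- \frac{5}{2} + \frac{\sqrt{\left(-5\right)^{2} + \left(-5\right)^{2}}}{2}\right)\right)\right) = -26292 - \left(58 + 21 \left(12 - \left(- \frac{5}{2} + \frac{\sqrt{25 + 25}}{2}\right)\right)\right) = -26292 - \left(58 + 21 \left(12 - \left(- \frac{5}{2} + \frac{\sqrt{50}}{2}\right)\right)\right) = -26292 - \left(58 + 21 \left(12 - \left(- \frac{5}{2} + \frac{5 \sqrt{2}}{2}\right)\right)\right) = -26292 - \left(58 + 21 \left(12 + \left(\frac{5}{2} - \frac{5 \sqrt{2}}{2}\right)\right)\right) = -26292 - \left(58 + 21 \left(\frac{29}{2} - \frac{5 \sqrt{2}}{2}\right)\right) = -26292 - \left(\frac{725}{2} - \frac{105 \sqrt{2}}{2}\right) = - \frac{53309}{2} + \frac{105 \sqrt{2}}{2}$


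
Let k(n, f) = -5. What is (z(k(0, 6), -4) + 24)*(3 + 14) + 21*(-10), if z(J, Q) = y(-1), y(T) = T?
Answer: 181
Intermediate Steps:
z(J, Q) = -1
(z(k(0, 6), -4) + 24)*(3 + 14) + 21*(-10) = (-1 + 24)*(3 + 14) + 21*(-10) = 23*17 - 210 = 391 - 210 = 181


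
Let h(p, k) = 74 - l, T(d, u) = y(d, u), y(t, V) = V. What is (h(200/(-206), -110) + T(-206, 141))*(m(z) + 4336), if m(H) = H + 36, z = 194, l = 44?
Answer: 780786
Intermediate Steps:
T(d, u) = u
h(p, k) = 30 (h(p, k) = 74 - 1*44 = 74 - 44 = 30)
m(H) = 36 + H
(h(200/(-206), -110) + T(-206, 141))*(m(z) + 4336) = (30 + 141)*((36 + 194) + 4336) = 171*(230 + 4336) = 171*4566 = 780786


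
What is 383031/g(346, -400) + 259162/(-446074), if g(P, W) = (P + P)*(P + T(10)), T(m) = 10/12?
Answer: 162988566335/160592438962 ≈ 1.0149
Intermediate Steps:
T(m) = 5/6 (T(m) = 10*(1/12) = 5/6)
g(P, W) = 2*P*(5/6 + P) (g(P, W) = (P + P)*(P + 5/6) = (2*P)*(5/6 + P) = 2*P*(5/6 + P))
383031/g(346, -400) + 259162/(-446074) = 383031/(((1/3)*346*(5 + 6*346))) + 259162/(-446074) = 383031/(((1/3)*346*(5 + 2076))) + 259162*(-1/446074) = 383031/(((1/3)*346*2081)) - 129581/223037 = 383031/(720026/3) - 129581/223037 = 383031*(3/720026) - 129581/223037 = 1149093/720026 - 129581/223037 = 162988566335/160592438962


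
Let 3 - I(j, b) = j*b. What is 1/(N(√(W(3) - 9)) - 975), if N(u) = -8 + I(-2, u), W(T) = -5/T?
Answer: -735/720332 - I*√6/360166 ≈ -0.0010204 - 6.801e-6*I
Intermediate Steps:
I(j, b) = 3 - b*j (I(j, b) = 3 - j*b = 3 - b*j)
N(u) = -5 + 2*u (N(u) = -8 + (3 - 1*u*(-2)) = -8 + (3 + 2*u) = -5 + 2*u)
1/(N(√(W(3) - 9)) - 975) = 1/((-5 + 2*√(-5/3 - 9)) - 975) = 1/((-5 + 2*√(-32/3)) - 975) = 1/((-5 + 2*(4*I*√6/3)) - 975) = 1/((-5 + 8*I*√6/3) - 975) = 1/(-980 + 8*I*√6/3)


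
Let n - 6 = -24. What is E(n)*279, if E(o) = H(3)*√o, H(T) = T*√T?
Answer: 2511*I*√6 ≈ 6150.7*I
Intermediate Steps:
n = -18 (n = 6 - 24 = -18)
H(T) = T^(3/2)
E(o) = 3*√3*√o (E(o) = 3^(3/2)*√o = (3*√3)*√o = 3*√3*√o)
E(n)*279 = (3*√3*√(-18))*279 = (3*√3*(3*I*√2))*279 = (9*I*√6)*279 = 2511*I*√6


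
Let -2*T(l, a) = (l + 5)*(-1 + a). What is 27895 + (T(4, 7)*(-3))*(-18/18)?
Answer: 27814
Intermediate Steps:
T(l, a) = -(-1 + a)*(5 + l)/2 (T(l, a) = -(l + 5)*(-1 + a)/2 = -(5 + l)*(-1 + a)/2 = -(-1 + a)*(5 + l)/2)
27895 + (T(4, 7)*(-3))*(-18/18) = 27895 + ((5/2 + (½)*4 - 5/2*7 - ½*7*4)*(-3))*(-18/18) = 27895 + ((5/2 + 2 - 35/2 - 14)*(-3))*(-18*1/18) = 27895 - 27*(-3)*(-1) = 27895 + 81*(-1) = 27895 - 81 = 27814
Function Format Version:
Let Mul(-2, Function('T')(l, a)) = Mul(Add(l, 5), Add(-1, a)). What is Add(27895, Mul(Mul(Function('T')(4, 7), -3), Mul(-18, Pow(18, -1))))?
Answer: 27814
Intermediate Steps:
Function('T')(l, a) = Mul(Rational(-1, 2), Add(-1, a), Add(5, l)) (Function('T')(l, a) = Mul(Rational(-1, 2), Mul(Add(l, 5), Add(-1, a))) = Mul(Rational(-1, 2), Mul(Add(5, l), Add(-1, a))) = Mul(Rational(-1, 2), Mul(Add(-1, a), Add(5, l))) = Mul(Rational(-1, 2), Add(-1, a), Add(5, l)))
Add(27895, Mul(Mul(Function('T')(4, 7), -3), Mul(-18, Pow(18, -1)))) = Add(27895, Mul(Mul(Add(Rational(5, 2), Mul(Rational(1, 2), 4), Mul(Rational(-5, 2), 7), Mul(Rational(-1, 2), 7, 4)), -3), Mul(-18, Pow(18, -1)))) = Add(27895, Mul(Mul(Add(Rational(5, 2), 2, Rational(-35, 2), -14), -3), Mul(-18, Rational(1, 18)))) = Add(27895, Mul(Mul(-27, -3), -1)) = Add(27895, Mul(81, -1)) = Add(27895, -81) = 27814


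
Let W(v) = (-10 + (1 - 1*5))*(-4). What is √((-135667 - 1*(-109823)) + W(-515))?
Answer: 2*I*√6447 ≈ 160.59*I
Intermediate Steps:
W(v) = 56 (W(v) = (-10 + (1 - 5))*(-4) = (-10 - 4)*(-4) = -14*(-4) = 56)
√((-135667 - 1*(-109823)) + W(-515)) = √((-135667 - 1*(-109823)) + 56) = √((-135667 + 109823) + 56) = √(-25844 + 56) = √(-25788) = 2*I*√6447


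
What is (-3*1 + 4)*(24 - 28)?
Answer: -4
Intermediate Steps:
(-3*1 + 4)*(24 - 28) = (-3 + 4)*(-4) = 1*(-4) = -4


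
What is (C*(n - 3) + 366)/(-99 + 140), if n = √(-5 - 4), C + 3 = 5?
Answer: 360/41 + 6*I/41 ≈ 8.7805 + 0.14634*I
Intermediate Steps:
C = 2 (C = -3 + 5 = 2)
n = 3*I (n = √(-9) = 3*I ≈ 3.0*I)
(C*(n - 3) + 366)/(-99 + 140) = (2*(3*I - 3) + 366)/(-99 + 140) = (2*(-3 + 3*I) + 366)/41 = ((-6 + 6*I) + 366)*(1/41) = (360 + 6*I)*(1/41) = 360/41 + 6*I/41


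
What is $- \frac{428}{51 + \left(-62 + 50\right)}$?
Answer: $- \frac{428}{39} \approx -10.974$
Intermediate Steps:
$- \frac{428}{51 + \left(-62 + 50\right)} = - \frac{428}{51 - 12} = - \frac{428}{39}$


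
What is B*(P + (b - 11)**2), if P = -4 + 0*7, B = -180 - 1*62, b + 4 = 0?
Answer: -53482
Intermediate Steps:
b = -4 (b = -4 + 0 = -4)
B = -242 (B = -180 - 62 = -242)
P = -4 (P = -4 + 0 = -4)
B*(P + (b - 11)**2) = -242*(-4 + (-4 - 11)**2) = -242*(-4 + (-15)**2) = -242*(-4 + 225) = -242*221 = -53482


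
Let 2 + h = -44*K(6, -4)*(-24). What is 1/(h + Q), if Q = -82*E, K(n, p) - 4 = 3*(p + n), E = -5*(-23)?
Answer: 1/1128 ≈ 0.00088653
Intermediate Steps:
E = 115
K(n, p) = 4 + 3*n + 3*p (K(n, p) = 4 + 3*(p + n) = 4 + 3*(n + p) = 4 + (3*n + 3*p) = 4 + 3*n + 3*p)
h = 10558 (h = -2 - 44*(4 + 3*6 + 3*(-4))*(-24) = -2 - 44*(4 + 18 - 12)*(-24) = -2 - 44*10*(-24) = -2 - 440*(-24) = -2 + 10560 = 10558)
Q = -9430 (Q = -82*115 = -9430)
1/(h + Q) = 1/(10558 - 9430) = 1/1128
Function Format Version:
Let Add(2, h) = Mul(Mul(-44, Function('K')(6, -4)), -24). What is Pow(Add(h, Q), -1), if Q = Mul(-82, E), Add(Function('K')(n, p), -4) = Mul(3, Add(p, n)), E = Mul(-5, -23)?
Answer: Rational(1, 1128) ≈ 0.00088653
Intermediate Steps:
E = 115
Function('K')(n, p) = Add(4, Mul(3, n), Mul(3, p)) (Function('K')(n, p) = Add(4, Mul(3, Add(p, n))) = Add(4, Mul(3, Add(n, p))) = Add(4, Add(Mul(3, n), Mul(3, p))) = Add(4, Mul(3, n), Mul(3, p)))
h = 10558 (h = Add(-2, Mul(Mul(-44, Add(4, Mul(3, 6), Mul(3, -4))), -24)) = Add(-2, Mul(Mul(-44, Add(4, 18, -12)), -24)) = Add(-2, Mul(Mul(-44, 10), -24)) = Add(-2, Mul(-440, -24)) = Add(-2, 10560) = 10558)
Q = -9430 (Q = Mul(-82, 115) = -9430)
Pow(Add(h, Q), -1) = Pow(Add(10558, -9430), -1) = Pow(1128, -1) = Rational(1, 1128)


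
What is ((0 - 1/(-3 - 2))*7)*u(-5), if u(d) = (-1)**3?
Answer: -7/5 ≈ -1.4000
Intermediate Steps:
u(d) = -1
((0 - 1/(-3 - 2))*7)*u(-5) = ((0 - 1/(-3 - 2))*7)*(-1) = ((0 - 1/(-5))*7)*(-1) = ((0 - 1*(-1/5))*7)*(-1) = ((0 + 1/5)*7)*(-1) = ((1/5)*7)*(-1) = (7/5)*(-1) = -7/5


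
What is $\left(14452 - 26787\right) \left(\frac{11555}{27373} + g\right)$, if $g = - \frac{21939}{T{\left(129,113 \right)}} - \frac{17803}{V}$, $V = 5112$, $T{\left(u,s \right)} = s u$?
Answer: $\frac{38290208039613115}{679923640584} \approx 56315.0$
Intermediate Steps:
$g = - \frac{123888833}{24839208}$ ($g = - \frac{21939}{113 \cdot 129} - \frac{17803}{5112} = - \frac{21939}{14577} - \frac{17803}{5112} = \left(-21939\right) \frac{1}{14577} - \frac{17803}{5112} = - \frac{7313}{4859} - \frac{17803}{5112} = - \frac{123888833}{24839208} \approx -4.9876$)
$\left(14452 - 26787\right) \left(\frac{11555}{27373} + g\right) = \left(14452 - 26787\right) \left(\frac{11555}{27373} - \frac{123888833}{24839208}\right) = - 12335 \left(11555 \cdot \frac{1}{27373} - \frac{123888833}{24839208}\right) = - 12335 \left(\frac{11555}{27373} - \frac{123888833}{24839208}\right) = \left(-12335\right) \left(- \frac{3104191977269}{679923640584}\right) = \frac{38290208039613115}{679923640584}$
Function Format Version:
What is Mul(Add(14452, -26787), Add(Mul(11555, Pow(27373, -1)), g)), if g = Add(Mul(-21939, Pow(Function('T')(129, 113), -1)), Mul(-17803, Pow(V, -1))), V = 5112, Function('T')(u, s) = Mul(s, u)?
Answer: Rational(38290208039613115, 679923640584) ≈ 56315.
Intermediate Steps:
g = Rational(-123888833, 24839208) (g = Add(Mul(-21939, Pow(Mul(113, 129), -1)), Mul(-17803, Pow(5112, -1))) = Add(Mul(-21939, Pow(14577, -1)), Mul(-17803, Rational(1, 5112))) = Add(Mul(-21939, Rational(1, 14577)), Rational(-17803, 5112)) = Add(Rational(-7313, 4859), Rational(-17803, 5112)) = Rational(-123888833, 24839208) ≈ -4.9876)
Mul(Add(14452, -26787), Add(Mul(11555, Pow(27373, -1)), g)) = Mul(Add(14452, -26787), Add(Mul(11555, Pow(27373, -1)), Rational(-123888833, 24839208))) = Mul(-12335, Add(Mul(11555, Rational(1, 27373)), Rational(-123888833, 24839208))) = Mul(-12335, Add(Rational(11555, 27373), Rational(-123888833, 24839208))) = Mul(-12335, Rational(-3104191977269, 679923640584)) = Rational(38290208039613115, 679923640584)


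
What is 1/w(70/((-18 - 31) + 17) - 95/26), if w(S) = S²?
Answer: 43264/1476225 ≈ 0.029307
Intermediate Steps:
1/w(70/((-18 - 31) + 17) - 95/26) = 1/((70/((-18 - 31) + 17) - 95/26)²) = 1/((70/(-49 + 17) - 95*1/26)²) = 1/((70/(-32) - 95/26)²) = 1/((70*(-1/32) - 95/26)²) = 1/((-35/16 - 95/26)²) = 1/((-1215/208)²) = 1/(1476225/43264) = 43264/1476225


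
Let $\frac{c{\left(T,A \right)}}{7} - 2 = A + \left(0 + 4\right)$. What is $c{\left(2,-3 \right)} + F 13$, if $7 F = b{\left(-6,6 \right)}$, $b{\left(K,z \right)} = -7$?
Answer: $8$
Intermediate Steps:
$F = -1$ ($F = \frac{1}{7} \left(-7\right) = -1$)
$c{\left(T,A \right)} = 42 + 7 A$ ($c{\left(T,A \right)} = 14 + 7 \left(A + \left(0 + 4\right)\right) = 14 + 7 \left(A + 4\right) = 14 + 7 \left(4 + A\right) = 14 + \left(28 + 7 A\right) = 42 + 7 A$)
$c{\left(2,-3 \right)} + F 13 = \left(42 + 7 \left(-3\right)\right) - 13 = \left(42 - 21\right) - 13 = 21 - 13 = 8$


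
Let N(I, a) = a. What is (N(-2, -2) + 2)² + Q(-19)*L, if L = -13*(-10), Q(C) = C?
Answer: -2470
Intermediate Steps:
L = 130
(N(-2, -2) + 2)² + Q(-19)*L = (-2 + 2)² - 19*130 = 0² - 2470 = 0 - 2470 = -2470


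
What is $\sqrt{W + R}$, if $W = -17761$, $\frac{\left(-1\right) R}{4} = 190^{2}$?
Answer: $i \sqrt{162161} \approx 402.69 i$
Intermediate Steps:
$R = -144400$ ($R = - 4 \cdot 190^{2} = \left(-4\right) 36100 = -144400$)
$\sqrt{W + R} = \sqrt{-17761 - 144400} = \sqrt{-162161} = i \sqrt{162161}$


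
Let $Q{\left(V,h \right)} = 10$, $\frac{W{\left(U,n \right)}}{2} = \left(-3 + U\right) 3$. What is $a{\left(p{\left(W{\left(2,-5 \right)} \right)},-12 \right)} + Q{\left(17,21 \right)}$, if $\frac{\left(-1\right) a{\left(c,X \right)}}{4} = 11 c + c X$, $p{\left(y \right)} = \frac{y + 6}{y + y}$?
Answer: $10$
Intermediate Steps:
$W{\left(U,n \right)} = -18 + 6 U$ ($W{\left(U,n \right)} = 2 \left(-3 + U\right) 3 = 2 \left(-9 + 3 U\right) = -18 + 6 U$)
$p{\left(y \right)} = \frac{6 + y}{2 y}$
$a{\left(c,X \right)} = - 44 c - 4 X c$ ($a{\left(c,X \right)} = - 4 \left(11 c + c X\right) = - 4 \left(11 c + X c\right) = - 44 c - 4 X c$)
$a{\left(p{\left(W{\left(2,-5 \right)} \right)},-12 \right)} + Q{\left(17,21 \right)} = - 4 \frac{6 + \left(-18 + 6 \cdot 2\right)}{2 \left(-18 + 6 \cdot 2\right)} \left(11 - 12\right) + 10 = \left(-4\right) \frac{6 + \left(-18 + 12\right)}{2 \left(-18 + 12\right)} \left(-1\right) + 10 = \left(-4\right) \frac{6 - 6}{2 \left(-6\right)} \left(-1\right) + 10 = \left(-4\right) \frac{1}{2} \left(- \frac{1}{6}\right) 0 \left(-1\right) + 10 = \left(-4\right) 0 \left(-1\right) + 10 = 0 + 10 = 10$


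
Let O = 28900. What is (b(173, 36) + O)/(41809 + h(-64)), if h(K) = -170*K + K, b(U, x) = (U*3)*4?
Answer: 30976/52625 ≈ 0.58862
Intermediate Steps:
b(U, x) = 12*U (b(U, x) = (3*U)*4 = 12*U)
h(K) = -169*K
(b(173, 36) + O)/(41809 + h(-64)) = (12*173 + 28900)/(41809 - 169*(-64)) = (2076 + 28900)/(41809 + 10816) = 30976/52625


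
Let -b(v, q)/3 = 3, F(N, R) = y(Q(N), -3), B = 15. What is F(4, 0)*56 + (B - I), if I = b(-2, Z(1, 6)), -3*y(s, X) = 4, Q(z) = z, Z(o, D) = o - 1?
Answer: -152/3 ≈ -50.667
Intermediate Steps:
Z(o, D) = -1 + o
y(s, X) = -4/3 (y(s, X) = -⅓*4 = -4/3)
F(N, R) = -4/3
b(v, q) = -9 (b(v, q) = -3*3 = -9)
I = -9
F(4, 0)*56 + (B - I) = -4/3*56 + (15 - 1*(-9)) = -224/3 + (15 + 9) = -224/3 + 24 = -152/3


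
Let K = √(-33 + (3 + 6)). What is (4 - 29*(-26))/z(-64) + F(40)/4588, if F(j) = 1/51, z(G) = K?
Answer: 1/233988 - 379*I*√6/6 ≈ 4.2737e-6 - 154.73*I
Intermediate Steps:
K = 2*I*√6 (K = √(-33 + 9) = √(-24) = 2*I*√6 ≈ 4.899*I)
z(G) = 2*I*√6
F(j) = 1/51
(4 - 29*(-26))/z(-64) + F(40)/4588 = (4 - 29*(-26))/((2*I*√6)) + (1/51)/4588 = (4 + 754)*(-I*√6/12) + (1/51)*(1/4588) = 758*(-I*√6/12) + 1/233988 = -379*I*√6/6 + 1/233988 = 1/233988 - 379*I*√6/6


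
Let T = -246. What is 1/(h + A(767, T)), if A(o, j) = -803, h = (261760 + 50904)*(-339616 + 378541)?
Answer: 1/12170445397 ≈ 8.2166e-11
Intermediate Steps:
h = 12170446200 (h = 312664*38925 = 12170446200)
1/(h + A(767, T)) = 1/(12170446200 - 803) = 1/12170445397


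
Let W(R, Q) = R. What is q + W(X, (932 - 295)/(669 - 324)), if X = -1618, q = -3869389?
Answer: -3871007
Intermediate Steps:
q + W(X, (932 - 295)/(669 - 324)) = -3869389 - 1618 = -3871007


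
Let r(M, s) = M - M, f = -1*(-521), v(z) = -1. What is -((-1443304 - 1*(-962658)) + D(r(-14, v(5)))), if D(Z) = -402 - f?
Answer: 481569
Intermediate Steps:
f = 521
r(M, s) = 0
D(Z) = -923 (D(Z) = -402 - 1*521 = -402 - 521 = -923)
-((-1443304 - 1*(-962658)) + D(r(-14, v(5)))) = -((-1443304 - 1*(-962658)) - 923) = -((-1443304 + 962658) - 923) = -(-480646 - 923) = -1*(-481569) = 481569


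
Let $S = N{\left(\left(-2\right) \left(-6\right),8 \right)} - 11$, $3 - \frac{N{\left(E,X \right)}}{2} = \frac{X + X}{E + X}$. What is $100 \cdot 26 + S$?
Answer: $\frac{12967}{5} \approx 2593.4$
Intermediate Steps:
$N{\left(E,X \right)} = 6 - \frac{4 X}{E + X}$ ($N{\left(E,X \right)} = 6 - 2 \frac{X + X}{E + X} = 6 - 2 \frac{2 X}{E + X} = 6 - \frac{4 X}{E + X}$)
$S = - \frac{33}{5}$ ($S = \frac{2 \left(8 + 3 \left(\left(-2\right) \left(-6\right)\right)\right)}{\left(-2\right) \left(-6\right) + 8} - 11 = \frac{2 \left(8 + 3 \cdot 12\right)}{12 + 8} - 11 = \frac{2 \left(8 + 36\right)}{20} - 11 = 2 \cdot \frac{1}{20} \cdot 44 - 11 = \frac{22}{5} - 11 = - \frac{33}{5} \approx -6.6$)
$100 \cdot 26 + S = 100 \cdot 26 - \frac{33}{5} = 2600 - \frac{33}{5} = \frac{12967}{5}$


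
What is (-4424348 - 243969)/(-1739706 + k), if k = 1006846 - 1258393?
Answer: 4668317/1991253 ≈ 2.3444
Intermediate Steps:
k = -251547
(-4424348 - 243969)/(-1739706 + k) = (-4424348 - 243969)/(-1739706 - 251547) = -4668317/(-1991253) = -4668317*(-1/1991253) = 4668317/1991253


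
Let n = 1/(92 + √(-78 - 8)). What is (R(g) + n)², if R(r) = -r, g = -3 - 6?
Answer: (77042 - I*√86)²/73102500 ≈ 81.194 - 0.019547*I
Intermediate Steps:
g = -9
n = 1/(92 + I*√86) (n = 1/(92 + √(-86)) = 1/(92 + I*√86) ≈ 0.01076 - 0.0010846*I)
(R(g) + n)² = (-1*(-9) + (46/4275 - I*√86/8550))² = (9 + (46/4275 - I*√86/8550))² = (38521/4275 - I*√86/8550)²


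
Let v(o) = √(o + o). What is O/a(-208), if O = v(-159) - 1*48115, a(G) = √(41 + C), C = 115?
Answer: √39*(-48115 + I*√318)/78 ≈ -3852.3 + 1.4277*I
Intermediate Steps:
v(o) = √2*√o (v(o) = √(2*o) = √2*√o)
a(G) = 2*√39 (a(G) = √(41 + 115) = √156 = 2*√39)
O = -48115 + I*√318 (O = √2*√(-159) - 1*48115 = √2*(I*√159) - 48115 = I*√318 - 48115 = -48115 + I*√318 ≈ -48115.0 + 17.833*I)
O/a(-208) = (-48115 + I*√318)/((2*√39)) = (-48115 + I*√318)*(√39/78) = √39*(-48115 + I*√318)/78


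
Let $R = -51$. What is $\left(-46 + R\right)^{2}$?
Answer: $9409$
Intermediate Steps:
$\left(-46 + R\right)^{2} = \left(-46 - 51\right)^{2} = \left(-97\right)^{2} = 9409$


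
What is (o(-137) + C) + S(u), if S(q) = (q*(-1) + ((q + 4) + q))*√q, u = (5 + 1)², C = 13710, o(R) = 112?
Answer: 14062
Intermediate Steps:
u = 36 (u = 6² = 36)
S(q) = √q*(4 + q) (S(q) = (-q + ((4 + q) + q))*√q = (-q + (4 + 2*q))*√q = (4 + q)*√q = √q*(4 + q))
(o(-137) + C) + S(u) = (112 + 13710) + √36*(4 + 36) = 13822 + 6*40 = 13822 + 240 = 14062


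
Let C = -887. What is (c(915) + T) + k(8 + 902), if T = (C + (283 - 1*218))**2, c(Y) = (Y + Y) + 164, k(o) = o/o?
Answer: 677679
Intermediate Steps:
k(o) = 1
c(Y) = 164 + 2*Y (c(Y) = 2*Y + 164 = 164 + 2*Y)
T = 675684 (T = (-887 + (283 - 1*218))**2 = (-887 + (283 - 218))**2 = (-887 + 65)**2 = (-822)**2 = 675684)
(c(915) + T) + k(8 + 902) = ((164 + 2*915) + 675684) + 1 = ((164 + 1830) + 675684) + 1 = (1994 + 675684) + 1 = 677678 + 1 = 677679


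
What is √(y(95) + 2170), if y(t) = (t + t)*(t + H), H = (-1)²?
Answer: √20410 ≈ 142.86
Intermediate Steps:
H = 1
y(t) = 2*t*(1 + t) (y(t) = (t + t)*(t + 1) = (2*t)*(1 + t) = 2*t*(1 + t))
√(y(95) + 2170) = √(2*95*(1 + 95) + 2170) = √(2*95*96 + 2170) = √(18240 + 2170) = √20410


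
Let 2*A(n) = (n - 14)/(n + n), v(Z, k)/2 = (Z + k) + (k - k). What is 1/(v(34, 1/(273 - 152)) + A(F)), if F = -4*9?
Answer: 8712/595585 ≈ 0.014628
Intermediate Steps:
F = -36
v(Z, k) = 2*Z + 2*k (v(Z, k) = 2*((Z + k) + (k - k)) = 2*((Z + k) + 0) = 2*(Z + k) = 2*Z + 2*k)
A(n) = (-14 + n)/(4*n) (A(n) = ((n - 14)/(n + n))/2 = ((-14 + n)/((2*n)))/2 = ((-14 + n)*(1/(2*n)))/2 = ((-14 + n)/(2*n))/2 = (-14 + n)/(4*n))
1/(v(34, 1/(273 - 152)) + A(F)) = 1/((2*34 + 2/(273 - 152)) + (¼)*(-14 - 36)/(-36)) = 1/((68 + 2/121) + (¼)*(-1/36)*(-50)) = 1/((68 + 2*(1/121)) + 25/72) = 1/((68 + 2/121) + 25/72) = 1/(8230/121 + 25/72) = 1/(595585/8712) = 8712/595585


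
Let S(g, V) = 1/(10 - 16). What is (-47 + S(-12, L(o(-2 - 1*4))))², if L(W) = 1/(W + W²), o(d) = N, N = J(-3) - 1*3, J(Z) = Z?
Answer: 80089/36 ≈ 2224.7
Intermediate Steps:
N = -6 (N = -3 - 1*3 = -3 - 3 = -6)
o(d) = -6
S(g, V) = -⅙ (S(g, V) = 1/(-6) = -⅙)
(-47 + S(-12, L(o(-2 - 1*4))))² = (-47 - ⅙)² = (-283/6)² = 80089/36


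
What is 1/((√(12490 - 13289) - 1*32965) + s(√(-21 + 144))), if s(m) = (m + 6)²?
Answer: 1/(-32806 + 12*√123 + I*√799) ≈ -3.0606e-5 - 2.65e-8*I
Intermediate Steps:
s(m) = (6 + m)²
1/((√(12490 - 13289) - 1*32965) + s(√(-21 + 144))) = 1/((√(12490 - 13289) - 1*32965) + (6 + √(-21 + 144))²) = 1/((√(-799) - 32965) + (6 + √123)²) = 1/((I*√799 - 32965) + (6 + √123)²) = 1/((-32965 + I*√799) + (6 + √123)²) = 1/(-32965 + (6 + √123)² + I*√799)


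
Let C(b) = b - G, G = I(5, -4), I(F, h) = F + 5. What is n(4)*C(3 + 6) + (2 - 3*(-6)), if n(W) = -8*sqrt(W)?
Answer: 36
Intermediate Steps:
I(F, h) = 5 + F
G = 10 (G = 5 + 5 = 10)
C(b) = -10 + b (C(b) = b - 1*10 = b - 10 = -10 + b)
n(4)*C(3 + 6) + (2 - 3*(-6)) = (-8*sqrt(4))*(-10 + (3 + 6)) + (2 - 3*(-6)) = (-8*2)*(-10 + 9) + (2 + 18) = -16*(-1) + 20 = 16 + 20 = 36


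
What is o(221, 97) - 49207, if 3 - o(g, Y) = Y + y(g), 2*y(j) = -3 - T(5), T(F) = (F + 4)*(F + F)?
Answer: -98509/2 ≈ -49255.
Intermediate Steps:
T(F) = 2*F*(4 + F) (T(F) = (4 + F)*(2*F) = 2*F*(4 + F))
y(j) = -93/2 (y(j) = (-3 - 2*5*(4 + 5))/2 = (-3 - 2*5*9)/2 = (-3 - 1*90)/2 = (-3 - 90)/2 = (1/2)*(-93) = -93/2)
o(g, Y) = 99/2 - Y (o(g, Y) = 3 - (Y - 93/2) = 3 - (-93/2 + Y) = 3 + (93/2 - Y) = 99/2 - Y)
o(221, 97) - 49207 = (99/2 - 1*97) - 49207 = (99/2 - 97) - 49207 = -95/2 - 49207 = -98509/2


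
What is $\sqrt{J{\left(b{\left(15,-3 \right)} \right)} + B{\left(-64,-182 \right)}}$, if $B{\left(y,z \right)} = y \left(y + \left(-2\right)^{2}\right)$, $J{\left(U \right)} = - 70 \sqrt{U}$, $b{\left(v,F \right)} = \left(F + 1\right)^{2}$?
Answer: $10 \sqrt{37} \approx 60.828$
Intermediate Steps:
$b{\left(v,F \right)} = \left(1 + F\right)^{2}$
$B{\left(y,z \right)} = y \left(4 + y\right)$ ($B{\left(y,z \right)} = y \left(y + 4\right) = y \left(4 + y\right)$)
$\sqrt{J{\left(b{\left(15,-3 \right)} \right)} + B{\left(-64,-182 \right)}} = \sqrt{- 70 \sqrt{\left(1 - 3\right)^{2}} - 64 \left(4 - 64\right)} = \sqrt{- 70 \sqrt{\left(-2\right)^{2}} - -3840} = \sqrt{- 70 \sqrt{4} + 3840} = \sqrt{\left(-70\right) 2 + 3840} = \sqrt{-140 + 3840} = \sqrt{3700} = 10 \sqrt{37}$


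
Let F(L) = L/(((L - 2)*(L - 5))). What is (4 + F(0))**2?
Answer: 16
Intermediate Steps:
F(L) = L/((-5 + L)*(-2 + L)) (F(L) = L/(((-2 + L)*(-5 + L))) = L/(((-5 + L)*(-2 + L))) = L*(1/((-5 + L)*(-2 + L))) = L/((-5 + L)*(-2 + L)))
(4 + F(0))**2 = (4 + 0/(10 + 0**2 - 7*0))**2 = (4 + 0/(10 + 0 + 0))**2 = (4 + 0/10)**2 = (4 + 0*(1/10))**2 = (4 + 0)**2 = 4**2 = 16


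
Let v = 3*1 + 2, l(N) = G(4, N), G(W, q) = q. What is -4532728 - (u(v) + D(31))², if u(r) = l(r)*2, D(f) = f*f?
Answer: -5475569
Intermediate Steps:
l(N) = N
D(f) = f²
v = 5 (v = 3 + 2 = 5)
u(r) = 2*r (u(r) = r*2 = 2*r)
-4532728 - (u(v) + D(31))² = -4532728 - (2*5 + 31²)² = -4532728 - (10 + 961)² = -4532728 - 1*971² = -4532728 - 1*942841 = -4532728 - 942841 = -5475569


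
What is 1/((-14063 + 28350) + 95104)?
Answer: 1/109391 ≈ 9.1415e-6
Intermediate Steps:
1/((-14063 + 28350) + 95104) = 1/(14287 + 95104) = 1/109391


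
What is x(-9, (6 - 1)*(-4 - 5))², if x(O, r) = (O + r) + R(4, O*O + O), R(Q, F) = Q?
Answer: 2500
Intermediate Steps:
x(O, r) = 4 + O + r (x(O, r) = (O + r) + 4 = 4 + O + r)
x(-9, (6 - 1)*(-4 - 5))² = (4 - 9 + (6 - 1)*(-4 - 5))² = (4 - 9 + 5*(-9))² = (4 - 9 - 45)² = (-50)² = 2500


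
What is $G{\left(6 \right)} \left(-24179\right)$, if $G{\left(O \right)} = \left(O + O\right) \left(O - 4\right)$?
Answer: $-580296$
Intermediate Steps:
$G{\left(O \right)} = 2 O \left(-4 + O\right)$
$G{\left(6 \right)} \left(-24179\right) = 2 \cdot 6 \left(-4 + 6\right) \left(-24179\right) = 2 \cdot 6 \cdot 2 \left(-24179\right) = 24 \left(-24179\right) = -580296$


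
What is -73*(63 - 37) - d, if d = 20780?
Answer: -22678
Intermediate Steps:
-73*(63 - 37) - d = -73*(63 - 37) - 1*20780 = -73*26 - 20780 = -1898 - 20780 = -22678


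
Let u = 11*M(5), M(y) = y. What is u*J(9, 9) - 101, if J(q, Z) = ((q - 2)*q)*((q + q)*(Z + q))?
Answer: 1122559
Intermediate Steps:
u = 55 (u = 11*5 = 55)
J(q, Z) = 2*q**2*(-2 + q)*(Z + q) (J(q, Z) = ((-2 + q)*q)*((2*q)*(Z + q)) = (q*(-2 + q))*(2*q*(Z + q)) = 2*q**2*(-2 + q)*(Z + q))
u*J(9, 9) - 101 = 55*(2*9**2*(9**2 - 2*9 - 2*9 + 9*9)) - 101 = 55*(2*81*(81 - 18 - 18 + 81)) - 101 = 55*(2*81*126) - 101 = 55*20412 - 101 = 1122660 - 101 = 1122559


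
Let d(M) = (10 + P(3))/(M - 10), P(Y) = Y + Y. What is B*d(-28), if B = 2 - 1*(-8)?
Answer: -80/19 ≈ -4.2105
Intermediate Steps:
P(Y) = 2*Y
d(M) = 16/(-10 + M) (d(M) = (10 + 2*3)/(M - 10) = (10 + 6)/(-10 + M) = 16/(-10 + M))
B = 10 (B = 2 + 8 = 10)
B*d(-28) = 10*(16/(-10 - 28)) = 10*(16/(-38)) = 10*(16*(-1/38)) = 10*(-8/19) = -80/19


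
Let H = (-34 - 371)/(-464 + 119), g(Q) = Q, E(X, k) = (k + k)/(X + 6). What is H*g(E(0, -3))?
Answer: -27/23 ≈ -1.1739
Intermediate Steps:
E(X, k) = 2*k/(6 + X) (E(X, k) = (2*k)/(6 + X) = 2*k/(6 + X))
H = 27/23 (H = -405/(-345) = -405*(-1/345) = 27/23 ≈ 1.1739)
H*g(E(0, -3)) = 27*(2*(-3)/(6 + 0))/23 = 27*(2*(-3)/6)/23 = 27*(2*(-3)*(⅙))/23 = (27/23)*(-1) = -27/23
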